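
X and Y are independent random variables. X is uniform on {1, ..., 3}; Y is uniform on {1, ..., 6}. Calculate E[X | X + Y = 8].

Outcomes with X + Y = 8: (2,6), (3,5), each with probability 1/18.
E[X | X + Y = 8] = (2 + 3) / 2 = 5/2.

5/2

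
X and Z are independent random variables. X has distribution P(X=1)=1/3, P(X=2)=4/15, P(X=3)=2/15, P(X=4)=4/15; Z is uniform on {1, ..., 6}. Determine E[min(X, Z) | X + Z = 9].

11/3

P(X + Z = 9) = 1/15.
Summing min(X,Z)·P(x,y) over outcomes with X + Z = 9 gives 11/45.
E[min(X, Z) | X + Z = 9] = (11/45) / (1/15) = 11/3.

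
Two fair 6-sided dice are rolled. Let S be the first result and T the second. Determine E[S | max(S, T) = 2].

P(max(S, T) = 2) = 1/12.
Summing S·P(x,y) over outcomes with max(S, T) = 2 gives 5/36.
E[S | max(S, T) = 2] = (5/36) / (1/12) = 5/3.

5/3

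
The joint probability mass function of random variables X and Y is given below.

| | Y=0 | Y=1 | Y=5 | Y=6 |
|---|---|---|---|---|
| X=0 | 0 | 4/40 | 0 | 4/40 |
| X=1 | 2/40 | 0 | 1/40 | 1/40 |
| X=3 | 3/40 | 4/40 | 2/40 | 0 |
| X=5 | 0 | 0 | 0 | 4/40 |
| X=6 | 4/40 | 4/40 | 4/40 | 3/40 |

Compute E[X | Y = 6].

P(Y = 6) = 3/10.
Summing X·P(X=x,Y=y) over the conditioning event gives 39/40.
E[X | Y = 6] = (39/40) / (3/10) = 13/4.

13/4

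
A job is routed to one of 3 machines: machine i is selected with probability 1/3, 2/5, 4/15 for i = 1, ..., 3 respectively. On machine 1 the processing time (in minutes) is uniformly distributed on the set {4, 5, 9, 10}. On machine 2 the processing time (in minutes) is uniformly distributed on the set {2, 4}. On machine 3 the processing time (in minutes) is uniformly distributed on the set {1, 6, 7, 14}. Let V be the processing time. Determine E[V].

27/5

E[V | machine 1] = (4+5+9+10)/4 = 7.
E[V | machine 2] = (2+4)/2 = 3.
E[V | machine 3] = (1+6+7+14)/4 = 7.
E[V] = (1/3)·(7) + (2/5)·(3) + (4/15)·(7) = 27/5.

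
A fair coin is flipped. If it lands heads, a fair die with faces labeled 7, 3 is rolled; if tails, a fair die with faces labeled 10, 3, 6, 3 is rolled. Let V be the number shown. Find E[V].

E[V | heads] = (7+3)/2 = 5.
E[V | tails] = (10+3+6+3)/4 = 11/2.
By the law of total expectation,
E[V] = (1/2)·(5) + (1/2)·(11/2) = 21/4.

21/4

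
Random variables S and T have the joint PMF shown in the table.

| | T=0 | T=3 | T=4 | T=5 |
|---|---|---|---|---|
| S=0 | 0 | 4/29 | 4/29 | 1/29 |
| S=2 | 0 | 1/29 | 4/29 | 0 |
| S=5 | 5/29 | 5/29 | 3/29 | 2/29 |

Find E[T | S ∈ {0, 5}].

P(S ∈ {0, 5}) = 24/29.
Summing T·P(S=x,T=y) over the conditioning event gives 70/29.
E[T | S ∈ {0, 5}] = (70/29) / (24/29) = 35/12.

35/12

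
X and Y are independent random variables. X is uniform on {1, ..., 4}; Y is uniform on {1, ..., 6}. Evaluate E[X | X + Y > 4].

P(X + Y > 4) = 3/4.
Summing X·P(x,y) over outcomes with X + Y > 4 gives 25/12.
E[X | X + Y > 4] = (25/12) / (3/4) = 25/9.

25/9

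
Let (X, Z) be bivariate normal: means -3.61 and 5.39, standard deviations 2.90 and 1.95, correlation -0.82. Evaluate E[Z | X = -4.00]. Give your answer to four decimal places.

5.6050

The regression of Z on X has slope ρ·σ_Z/σ_X and passes through (μ_X, μ_Z).
E[Z | X=-4.00] = 5.39 + (-0.82)·(1.95/2.90)·(-4.00 − (-3.61)) = 5.39 + (-0.55138)·(-0.39) = 5.6050.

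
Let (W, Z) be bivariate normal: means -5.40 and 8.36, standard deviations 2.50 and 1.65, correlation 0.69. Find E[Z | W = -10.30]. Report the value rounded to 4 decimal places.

6.1285

E[Z | W=x] = μ_Z + ρ(σ_Z/σ_W)(x − μ_W) for jointly normal variables.
E[Z | W=-10.30] = 8.36 + (0.69)·(1.65/2.50)·(-10.30 − (-5.40)) = 8.36 + (0.4554)·(-4.9) = 6.1285.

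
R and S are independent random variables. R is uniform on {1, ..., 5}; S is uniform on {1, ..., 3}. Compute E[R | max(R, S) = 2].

Outcomes with max(R, S) = 2: (1,2), (2,1), (2,2), each with probability 1/15.
E[R | max(R, S) = 2] = (1 + 2 + 2) / 3 = 5/3.

5/3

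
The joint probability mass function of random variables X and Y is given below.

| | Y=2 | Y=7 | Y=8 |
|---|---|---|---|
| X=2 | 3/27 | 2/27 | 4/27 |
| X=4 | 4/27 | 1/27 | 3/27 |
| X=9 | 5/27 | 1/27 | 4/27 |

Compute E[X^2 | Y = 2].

481/12

P(Y = 2) = 4/9.
Σ X^2·P over the event = 4·(3/27) + 16·(4/27) + 81·(5/27) = 481/27.
E[X^2 | Y = 2] = (481/27) / (4/9) = 481/12.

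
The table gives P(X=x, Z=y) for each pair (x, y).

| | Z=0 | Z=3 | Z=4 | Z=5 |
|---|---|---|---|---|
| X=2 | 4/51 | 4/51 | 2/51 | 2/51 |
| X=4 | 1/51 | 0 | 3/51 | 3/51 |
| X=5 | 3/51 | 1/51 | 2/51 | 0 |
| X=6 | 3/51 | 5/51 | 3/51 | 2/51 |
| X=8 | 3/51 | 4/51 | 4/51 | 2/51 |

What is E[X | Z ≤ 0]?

69/14

P(Z ≤ 0) = 14/51.
Summing X·P(X=x,Z=y) over the conditioning event gives 23/17.
E[X | Z ≤ 0] = (23/17) / (14/51) = 69/14.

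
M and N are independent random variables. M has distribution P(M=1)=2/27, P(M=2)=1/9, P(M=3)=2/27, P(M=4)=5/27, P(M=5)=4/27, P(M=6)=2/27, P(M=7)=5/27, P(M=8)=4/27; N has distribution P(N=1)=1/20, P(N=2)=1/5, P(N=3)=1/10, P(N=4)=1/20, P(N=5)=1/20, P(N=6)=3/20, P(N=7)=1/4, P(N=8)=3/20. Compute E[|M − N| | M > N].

P(M > N) = 113/270.
Summing |M−N|·P(x,y) over outcomes with M > N gives 67/54.
E[|M − N| | M > N] = (67/54) / (113/270) = 335/113.

335/113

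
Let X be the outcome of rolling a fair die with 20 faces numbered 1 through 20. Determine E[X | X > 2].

P(X > 2) = 9/10.
E[X | X > 2] = (207/20) / (9/10) = 23/2.

23/2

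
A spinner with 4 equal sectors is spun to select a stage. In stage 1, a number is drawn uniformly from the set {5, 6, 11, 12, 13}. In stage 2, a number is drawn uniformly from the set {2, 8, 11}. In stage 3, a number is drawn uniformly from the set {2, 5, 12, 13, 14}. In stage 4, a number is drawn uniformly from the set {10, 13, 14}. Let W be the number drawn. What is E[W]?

E[W | stage 1] = (5+6+11+12+13)/5 = 47/5.
E[W | stage 2] = (2+8+11)/3 = 7.
E[W | stage 3] = (2+5+12+13+14)/5 = 46/5.
E[W | stage 4] = (10+13+14)/3 = 37/3.
By the law of total expectation,
E[W] = (1/4)·(47/5) + (1/4)·(7) + (1/4)·(46/5) + (1/4)·(37/3) = 569/60.

569/60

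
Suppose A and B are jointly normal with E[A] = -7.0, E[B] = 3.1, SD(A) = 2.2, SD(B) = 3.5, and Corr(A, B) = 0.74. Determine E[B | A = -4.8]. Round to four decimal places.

5.6900

The regression of B on A has slope ρ·σ_B/σ_A and passes through (μ_A, μ_B).
E[B | A=-4.8] = 3.1 + (0.74)·(3.5/2.2)·(-4.8 − (-7.0)) = 3.1 + (1.17727)·(2.2) = 5.6900.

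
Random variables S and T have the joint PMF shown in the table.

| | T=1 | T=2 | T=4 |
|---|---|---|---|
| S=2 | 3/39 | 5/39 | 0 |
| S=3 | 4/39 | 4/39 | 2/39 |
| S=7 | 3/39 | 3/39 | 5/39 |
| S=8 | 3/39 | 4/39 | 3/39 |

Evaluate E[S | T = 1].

P(T = 1) = 1/3.
Σ S·P over the event = 2·(3/39) + 3·(4/39) + 7·(3/39) + 8·(3/39) = 21/13.
E[S | T = 1] = (21/13) / (1/3) = 63/13.

63/13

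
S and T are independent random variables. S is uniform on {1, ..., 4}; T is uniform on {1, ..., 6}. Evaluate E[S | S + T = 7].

Outcomes with S + T = 7: (1,6), (2,5), (3,4), (4,3), each with probability 1/24.
E[S | S + T = 7] = (1 + 2 + 3 + 4) / 4 = 5/2.

5/2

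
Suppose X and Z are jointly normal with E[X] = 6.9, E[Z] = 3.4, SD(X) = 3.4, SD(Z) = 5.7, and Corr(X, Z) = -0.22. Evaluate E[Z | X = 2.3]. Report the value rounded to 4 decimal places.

5.0966

The regression of Z on X has slope ρ·σ_Z/σ_X and passes through (μ_X, μ_Z).
E[Z | X=2.3] = 3.4 + (-0.22)·(5.7/3.4)·(2.3 − (6.9)) = 3.4 + (-0.36882)·(-4.6) = 5.0966.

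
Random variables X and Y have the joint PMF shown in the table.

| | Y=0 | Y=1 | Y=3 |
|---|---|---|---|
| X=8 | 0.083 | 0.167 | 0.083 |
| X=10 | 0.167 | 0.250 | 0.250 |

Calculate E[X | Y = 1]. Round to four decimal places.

9.1990

P(Y = 1) = 0.417.
Σ X·P over the event = 8·(0.167) + 10·(0.250) = 3.836.
E[X | Y = 1] = (3.836) / (0.417) = 9.1990.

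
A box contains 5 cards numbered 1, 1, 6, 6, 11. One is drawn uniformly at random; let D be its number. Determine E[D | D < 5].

P(D < 5) = 2/5.
Σ over the event: 1·2/5 = 2/5.
E[D | D < 5] = (2/5) / (2/5) = 1.

1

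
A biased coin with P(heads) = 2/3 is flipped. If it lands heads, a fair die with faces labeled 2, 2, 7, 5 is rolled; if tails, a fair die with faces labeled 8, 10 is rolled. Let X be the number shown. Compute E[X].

17/3

E[X | heads] = (2+2+7+5)/4 = 4.
E[X | tails] = (8+10)/2 = 9.
E[X] = (2/3)·(4) + (1/3)·(9) = 17/3.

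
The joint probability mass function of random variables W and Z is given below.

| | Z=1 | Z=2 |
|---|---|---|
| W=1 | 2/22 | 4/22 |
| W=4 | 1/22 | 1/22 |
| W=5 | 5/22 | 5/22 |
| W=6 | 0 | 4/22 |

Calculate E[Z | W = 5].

3/2

P(W = 5) = 5/11.
Σ Z·P over the event = 1·(5/22) + 2·(5/22) = 15/22.
E[Z | W = 5] = (15/22) / (5/11) = 3/2.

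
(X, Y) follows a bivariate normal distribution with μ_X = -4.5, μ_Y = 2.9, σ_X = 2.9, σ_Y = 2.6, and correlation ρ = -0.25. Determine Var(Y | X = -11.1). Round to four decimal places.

6.3375

Var(Y | X=x) = (1 − ρ²)·σ_Y².
Var(Y | X=-11.1) = (2.6)²·(1 − (-0.25)²) = 6.76·0.9375 = 6.3375.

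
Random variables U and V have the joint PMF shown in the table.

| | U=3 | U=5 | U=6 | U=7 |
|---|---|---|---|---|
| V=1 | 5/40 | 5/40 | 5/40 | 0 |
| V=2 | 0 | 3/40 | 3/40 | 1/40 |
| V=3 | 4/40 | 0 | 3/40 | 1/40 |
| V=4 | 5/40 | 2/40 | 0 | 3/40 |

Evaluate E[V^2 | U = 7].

P(U = 7) = 1/8.
Σ V^2·P over the event = 4·(1/40) + 9·(1/40) + 16·(3/40) = 61/40.
E[V^2 | U = 7] = (61/40) / (1/8) = 61/5.

61/5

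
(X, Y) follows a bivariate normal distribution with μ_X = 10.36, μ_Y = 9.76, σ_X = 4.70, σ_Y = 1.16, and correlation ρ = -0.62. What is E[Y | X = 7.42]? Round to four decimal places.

For a bivariate normal, E[Y | X=x] = μ_Y + ρ·(σ_Y/σ_X)·(x − μ_X).
E[Y | X=7.42] = 9.76 + (-0.62)·(1.16/4.70)·(7.42 − (10.36)) = 9.76 + (-0.15302)·(-2.94) = 10.2099.

10.2099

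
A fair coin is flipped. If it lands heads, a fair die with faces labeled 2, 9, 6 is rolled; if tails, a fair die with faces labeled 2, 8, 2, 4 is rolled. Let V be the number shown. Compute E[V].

29/6

E[V | heads] = (2+9+6)/3 = 17/3.
E[V | tails] = (2+8+2+4)/4 = 4.
E[V] = (1/2)·(17/3) + (1/2)·(4) = 29/6.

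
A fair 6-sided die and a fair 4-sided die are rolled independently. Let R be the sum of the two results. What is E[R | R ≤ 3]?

8/3

P(R ≤ 3) = 1/8.
Σ over the event: 2·1/24 + 3·1/12 = 1/3.
E[R | R ≤ 3] = (1/3) / (1/8) = 8/3.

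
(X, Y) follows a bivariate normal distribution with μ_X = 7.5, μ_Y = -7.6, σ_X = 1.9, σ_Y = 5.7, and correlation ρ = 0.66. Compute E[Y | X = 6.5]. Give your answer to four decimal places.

For a bivariate normal, E[Y | X=x] = μ_Y + ρ·(σ_Y/σ_X)·(x − μ_X).
E[Y | X=6.5] = -7.6 + (0.66)·(5.7/1.9)·(6.5 − (7.5)) = -7.6 + (1.98)·(-1) = -9.5800.

-9.5800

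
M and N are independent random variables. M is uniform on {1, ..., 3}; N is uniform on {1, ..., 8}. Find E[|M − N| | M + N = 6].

2

Outcomes with M + N = 6: (1,5), (2,4), (3,3), each with probability 1/24.
E[|M − N| | M + N = 6] = (4 + 2 + 0) / 3 = 2.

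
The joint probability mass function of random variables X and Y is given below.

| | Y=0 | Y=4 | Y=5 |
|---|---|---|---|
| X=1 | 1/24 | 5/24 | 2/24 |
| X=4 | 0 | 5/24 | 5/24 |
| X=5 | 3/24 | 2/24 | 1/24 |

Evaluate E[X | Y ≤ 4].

P(Y ≤ 4) = 2/3.
Σ X·P over the event = 1·(1/24) + 1·(5/24) + 4·(5/24) + 5·(3/24) + 5·(2/24) = 17/8.
E[X | Y ≤ 4] = (17/8) / (2/3) = 51/16.

51/16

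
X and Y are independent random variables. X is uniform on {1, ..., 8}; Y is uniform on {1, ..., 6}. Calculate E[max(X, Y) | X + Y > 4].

P(X + Y > 4) = 7/8.
Summing max(X,Y)·P(x,y) over outcomes with X + Y > 4 gives 119/24.
E[max(X, Y) | X + Y > 4] = (119/24) / (7/8) = 17/3.

17/3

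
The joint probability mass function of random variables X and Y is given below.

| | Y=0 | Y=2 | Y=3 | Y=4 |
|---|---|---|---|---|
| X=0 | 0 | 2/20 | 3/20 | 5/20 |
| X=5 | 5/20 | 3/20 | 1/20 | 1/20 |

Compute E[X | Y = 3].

P(Y = 3) = 1/5.
Σ X·P over the event = 0·(3/20) + 5·(1/20) = 1/4.
E[X | Y = 3] = (1/4) / (1/5) = 5/4.

5/4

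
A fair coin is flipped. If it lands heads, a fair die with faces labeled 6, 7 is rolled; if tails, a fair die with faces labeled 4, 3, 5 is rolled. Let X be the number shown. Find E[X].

21/4

E[X | heads] = (6+7)/2 = 13/2.
E[X | tails] = (4+3+5)/3 = 4.
By the law of total expectation,
E[X] = (1/2)·(13/2) + (1/2)·(4) = 21/4.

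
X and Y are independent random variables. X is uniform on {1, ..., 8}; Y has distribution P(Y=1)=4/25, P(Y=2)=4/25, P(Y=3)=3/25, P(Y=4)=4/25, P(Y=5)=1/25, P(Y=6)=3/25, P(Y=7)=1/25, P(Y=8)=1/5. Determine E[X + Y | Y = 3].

15/2

P(Y = 3) = 3/25.
Summing (X+Y)·P(x,y) over outcomes with Y = 3 gives 9/10.
E[X + Y | Y = 3] = (9/10) / (3/25) = 15/2.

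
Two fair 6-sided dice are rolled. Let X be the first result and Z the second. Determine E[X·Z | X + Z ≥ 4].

P(X + Z ≥ 4) = 11/12.
Summing XZ·P(x,y) over outcomes with X + Z ≥ 4 gives 109/9.
E[X·Z | X + Z ≥ 4] = (109/9) / (11/12) = 436/33.

436/33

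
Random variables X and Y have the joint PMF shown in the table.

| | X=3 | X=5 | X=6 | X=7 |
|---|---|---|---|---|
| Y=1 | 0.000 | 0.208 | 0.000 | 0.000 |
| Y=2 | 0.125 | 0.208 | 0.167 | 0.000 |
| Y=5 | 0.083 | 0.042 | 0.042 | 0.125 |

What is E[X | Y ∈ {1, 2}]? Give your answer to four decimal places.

4.8828

P(Y ∈ {1, 2}) = 0.708.
Summing X·P(X=x,Y=y) over the conditioning event gives 3.457.
E[X | Y ∈ {1, 2}] = (3.457) / (0.708) = 4.8828.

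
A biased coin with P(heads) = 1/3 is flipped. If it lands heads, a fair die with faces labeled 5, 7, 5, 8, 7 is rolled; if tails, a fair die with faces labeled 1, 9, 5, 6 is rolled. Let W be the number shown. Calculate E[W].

169/30

E[W | heads] = (5+7+5+8+7)/5 = 32/5.
E[W | tails] = (1+9+5+6)/4 = 21/4.
By the law of total expectation,
E[W] = (1/3)·(32/5) + (2/3)·(21/4) = 169/30.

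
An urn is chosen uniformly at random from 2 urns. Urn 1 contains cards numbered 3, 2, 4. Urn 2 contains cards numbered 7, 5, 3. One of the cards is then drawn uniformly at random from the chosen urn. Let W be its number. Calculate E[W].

4

E[W | urn 1] = (3+2+4)/3 = 3.
E[W | urn 2] = (7+5+3)/3 = 5.
By the law of total expectation,
E[W] = (1/2)·(3) + (1/2)·(5) = 4.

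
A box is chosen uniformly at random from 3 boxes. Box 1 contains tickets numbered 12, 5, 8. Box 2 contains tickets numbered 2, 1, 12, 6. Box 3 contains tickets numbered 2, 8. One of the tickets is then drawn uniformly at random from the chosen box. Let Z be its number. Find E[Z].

E[Z | box 1] = (12+5+8)/3 = 25/3.
E[Z | box 2] = (2+1+12+6)/4 = 21/4.
E[Z | box 3] = (2+8)/2 = 5.
By the law of total expectation,
E[Z] = (1/3)·(25/3) + (1/3)·(21/4) + (1/3)·(5) = 223/36.

223/36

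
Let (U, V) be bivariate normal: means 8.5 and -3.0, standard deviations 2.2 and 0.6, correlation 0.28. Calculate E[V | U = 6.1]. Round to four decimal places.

E[V | U=x] = μ_V + ρ(σ_V/σ_U)(x − μ_U) for jointly normal variables.
E[V | U=6.1] = -3.0 + (0.28)·(0.6/2.2)·(6.1 − (8.5)) = -3.0 + (0.076364)·(-2.4) = -3.1833.

-3.1833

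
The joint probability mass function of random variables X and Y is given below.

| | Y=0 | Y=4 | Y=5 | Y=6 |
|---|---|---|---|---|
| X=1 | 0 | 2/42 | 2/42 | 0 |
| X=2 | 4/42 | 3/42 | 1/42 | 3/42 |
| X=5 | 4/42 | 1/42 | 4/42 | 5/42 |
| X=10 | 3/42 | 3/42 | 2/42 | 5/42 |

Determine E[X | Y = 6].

P(Y = 6) = 13/42.
Σ X·P over the event = 2·(3/42) + 5·(5/42) + 10·(5/42) = 27/14.
E[X | Y = 6] = (27/14) / (13/42) = 81/13.

81/13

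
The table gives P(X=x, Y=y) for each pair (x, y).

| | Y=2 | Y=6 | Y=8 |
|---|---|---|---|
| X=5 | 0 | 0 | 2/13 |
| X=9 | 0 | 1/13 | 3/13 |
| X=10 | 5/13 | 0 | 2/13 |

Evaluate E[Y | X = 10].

P(X = 10) = 7/13.
Summing Y·P(X=x,Y=y) over the conditioning event gives 2.
E[Y | X = 10] = (2) / (7/13) = 26/7.

26/7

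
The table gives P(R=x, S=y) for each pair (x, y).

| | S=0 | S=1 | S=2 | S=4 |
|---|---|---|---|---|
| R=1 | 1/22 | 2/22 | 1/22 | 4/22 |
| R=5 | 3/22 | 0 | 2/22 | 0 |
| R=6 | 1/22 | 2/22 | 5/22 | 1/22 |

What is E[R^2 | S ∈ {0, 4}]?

76/5

P(S ∈ {0, 4}) = 5/11.
Summing R^2·P(R=x,S=y) over the conditioning event gives 76/11.
E[R^2 | S ∈ {0, 4}] = (76/11) / (5/11) = 76/5.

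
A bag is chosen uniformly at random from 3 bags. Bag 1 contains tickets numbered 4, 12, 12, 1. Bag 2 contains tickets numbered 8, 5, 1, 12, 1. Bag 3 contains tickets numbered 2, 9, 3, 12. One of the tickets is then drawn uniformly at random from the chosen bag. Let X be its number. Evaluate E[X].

E[X | bag 1] = (4+12+12+1)/4 = 29/4.
E[X | bag 2] = (8+5+1+12+1)/5 = 27/5.
E[X | bag 3] = (2+9+3+12)/4 = 13/2.
By the law of total expectation,
E[X] = (1/3)·(29/4) + (1/3)·(27/5) + (1/3)·(13/2) = 383/60.

383/60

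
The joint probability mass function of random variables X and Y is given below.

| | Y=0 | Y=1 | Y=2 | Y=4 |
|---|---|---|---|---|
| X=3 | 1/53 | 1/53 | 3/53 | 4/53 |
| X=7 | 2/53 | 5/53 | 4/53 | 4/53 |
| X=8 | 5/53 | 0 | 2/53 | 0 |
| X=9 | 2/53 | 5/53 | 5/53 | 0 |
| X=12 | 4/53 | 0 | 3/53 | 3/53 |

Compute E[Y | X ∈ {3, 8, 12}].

45/26

P(X ∈ {3, 8, 12}) = 26/53.
Summing Y·P(X=x,Y=y) over the conditioning event gives 45/53.
E[Y | X ∈ {3, 8, 12}] = (45/53) / (26/53) = 45/26.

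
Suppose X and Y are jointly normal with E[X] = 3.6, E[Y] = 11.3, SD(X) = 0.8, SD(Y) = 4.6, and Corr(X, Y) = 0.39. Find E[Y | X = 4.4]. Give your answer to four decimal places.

13.0940

The regression of Y on X has slope ρ·σ_Y/σ_X and passes through (μ_X, μ_Y).
E[Y | X=4.4] = 11.3 + (0.39)·(4.6/0.8)·(4.4 − (3.6)) = 11.3 + (2.2425)·(0.8) = 13.0940.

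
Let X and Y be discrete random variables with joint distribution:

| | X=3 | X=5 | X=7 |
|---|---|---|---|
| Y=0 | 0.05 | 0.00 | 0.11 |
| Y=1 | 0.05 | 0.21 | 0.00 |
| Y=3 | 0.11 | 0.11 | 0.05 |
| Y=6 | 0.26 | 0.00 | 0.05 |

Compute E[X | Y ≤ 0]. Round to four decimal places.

P(Y ≤ 0) = 0.16.
Σ X·P over the event = 3·(0.05) + 7·(0.11) = 0.92.
E[X | Y ≤ 0] = (0.92) / (0.16) = 5.7500.

5.7500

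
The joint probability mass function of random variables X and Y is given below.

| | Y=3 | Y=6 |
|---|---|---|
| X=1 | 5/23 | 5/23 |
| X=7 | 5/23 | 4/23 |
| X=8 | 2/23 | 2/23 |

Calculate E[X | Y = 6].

49/11

P(Y = 6) = 11/23.
Σ X·P over the event = 1·(5/23) + 7·(4/23) + 8·(2/23) = 49/23.
E[X | Y = 6] = (49/23) / (11/23) = 49/11.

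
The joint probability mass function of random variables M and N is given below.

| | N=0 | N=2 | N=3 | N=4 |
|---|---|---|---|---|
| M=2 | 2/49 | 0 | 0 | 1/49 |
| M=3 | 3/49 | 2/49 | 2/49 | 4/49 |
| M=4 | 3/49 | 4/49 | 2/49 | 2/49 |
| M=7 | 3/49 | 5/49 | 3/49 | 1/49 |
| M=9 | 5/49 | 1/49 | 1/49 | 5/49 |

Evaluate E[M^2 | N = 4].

526/13

P(N = 4) = 13/49.
Summing M^2·P(M=x,N=y) over the conditioning event gives 526/49.
E[M^2 | N = 4] = (526/49) / (13/49) = 526/13.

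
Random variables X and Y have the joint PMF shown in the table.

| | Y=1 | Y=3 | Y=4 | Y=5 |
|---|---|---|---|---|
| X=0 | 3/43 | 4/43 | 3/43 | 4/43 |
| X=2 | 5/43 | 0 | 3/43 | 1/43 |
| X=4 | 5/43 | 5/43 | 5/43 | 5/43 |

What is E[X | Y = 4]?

26/11

P(Y = 4) = 11/43.
Σ X·P over the event = 0·(3/43) + 2·(3/43) + 4·(5/43) = 26/43.
E[X | Y = 4] = (26/43) / (11/43) = 26/11.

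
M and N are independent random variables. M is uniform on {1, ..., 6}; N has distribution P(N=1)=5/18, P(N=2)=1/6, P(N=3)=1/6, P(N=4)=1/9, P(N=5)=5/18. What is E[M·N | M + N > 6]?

P(M + N > 6) = 53/108.
Summing MN·P(x,y) over outcomes with M + N > 6 gives 875/108.
E[M·N | M + N > 6] = (875/108) / (53/108) = 875/53.

875/53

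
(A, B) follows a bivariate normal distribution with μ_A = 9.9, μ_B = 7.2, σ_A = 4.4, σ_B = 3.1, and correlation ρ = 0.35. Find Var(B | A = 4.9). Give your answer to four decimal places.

Var(B | A=x) = (1 − ρ²)·σ_B².
Var(B | A=4.9) = (3.1)²·(1 − (0.35)²) = 9.61·0.8775 = 8.4328.

8.4328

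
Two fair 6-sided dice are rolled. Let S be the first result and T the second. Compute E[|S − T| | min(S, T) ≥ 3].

5/4

P(min(S, T) ≥ 3) = 4/9.
Summing |S−T|·P(x,y) over outcomes with min(S, T) ≥ 3 gives 5/9.
E[|S − T| | min(S, T) ≥ 3] = (5/9) / (4/9) = 5/4.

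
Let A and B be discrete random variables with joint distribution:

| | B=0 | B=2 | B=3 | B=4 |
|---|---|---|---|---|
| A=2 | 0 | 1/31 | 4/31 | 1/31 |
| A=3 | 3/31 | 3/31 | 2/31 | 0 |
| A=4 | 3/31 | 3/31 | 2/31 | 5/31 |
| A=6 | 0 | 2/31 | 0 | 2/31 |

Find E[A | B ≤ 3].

78/23

P(B ≤ 3) = 23/31.
Summing A·P(A=x,B=y) over the conditioning event gives 78/31.
E[A | B ≤ 3] = (78/31) / (23/31) = 78/23.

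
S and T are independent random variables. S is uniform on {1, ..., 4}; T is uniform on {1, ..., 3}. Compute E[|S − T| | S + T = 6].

1

Outcomes with S + T = 6: (3,3), (4,2), each with probability 1/12.
E[|S − T| | S + T = 6] = (0 + 2) / 2 = 1.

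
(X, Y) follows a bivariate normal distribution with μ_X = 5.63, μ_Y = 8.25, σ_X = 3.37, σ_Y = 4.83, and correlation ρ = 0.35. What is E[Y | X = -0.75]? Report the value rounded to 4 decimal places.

For a bivariate normal, E[Y | X=x] = μ_Y + ρ·(σ_Y/σ_X)·(x − μ_X).
E[Y | X=-0.75] = 8.25 + (0.35)·(4.83/3.37)·(-0.75 − (5.63)) = 8.25 + (0.50163)·(-6.38) = 5.0496.

5.0496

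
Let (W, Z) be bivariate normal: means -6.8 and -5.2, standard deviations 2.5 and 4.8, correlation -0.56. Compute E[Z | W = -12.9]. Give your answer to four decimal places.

1.3587

The regression of Z on W has slope ρ·σ_Z/σ_W and passes through (μ_W, μ_Z).
E[Z | W=-12.9] = -5.2 + (-0.56)·(4.8/2.5)·(-12.9 − (-6.8)) = -5.2 + (-1.0752)·(-6.1) = 1.3587.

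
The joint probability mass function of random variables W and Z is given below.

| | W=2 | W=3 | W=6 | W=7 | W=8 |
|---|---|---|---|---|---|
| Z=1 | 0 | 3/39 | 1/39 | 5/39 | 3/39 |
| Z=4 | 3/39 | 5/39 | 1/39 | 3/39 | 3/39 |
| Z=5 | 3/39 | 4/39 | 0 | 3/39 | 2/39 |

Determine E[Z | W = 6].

5/2

P(W = 6) = 2/39.
Σ Z·P over the event = 1·(1/39) + 4·(1/39) = 5/39.
E[Z | W = 6] = (5/39) / (2/39) = 5/2.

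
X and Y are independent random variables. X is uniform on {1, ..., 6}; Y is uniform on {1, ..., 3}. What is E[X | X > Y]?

53/12

P(X > Y) = 2/3.
Summing X·P(x,y) over outcomes with X > Y gives 53/18.
E[X | X > Y] = (53/18) / (2/3) = 53/12.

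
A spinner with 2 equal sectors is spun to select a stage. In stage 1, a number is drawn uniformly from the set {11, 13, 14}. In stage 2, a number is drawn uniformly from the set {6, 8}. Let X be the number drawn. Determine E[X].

59/6

E[X | stage 1] = (11+13+14)/3 = 38/3.
E[X | stage 2] = (6+8)/2 = 7.
E[X] = (1/2)·(38/3) + (1/2)·(7) = 59/6.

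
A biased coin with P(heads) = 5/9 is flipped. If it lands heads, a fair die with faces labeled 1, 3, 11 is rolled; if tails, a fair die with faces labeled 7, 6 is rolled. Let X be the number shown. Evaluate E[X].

E[X | heads] = (1+3+11)/3 = 5.
E[X | tails] = (7+6)/2 = 13/2.
E[X] = (5/9)·(5) + (4/9)·(13/2) = 17/3.

17/3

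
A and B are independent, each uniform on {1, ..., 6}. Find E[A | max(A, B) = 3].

12/5

Outcomes with max(A, B) = 3: (1,3), (2,3), (3,1), (3,2), (3,3), each with probability 1/36.
E[A | max(A, B) = 3] = (1 + 2 + 3 + 3 + 3) / 5 = 12/5.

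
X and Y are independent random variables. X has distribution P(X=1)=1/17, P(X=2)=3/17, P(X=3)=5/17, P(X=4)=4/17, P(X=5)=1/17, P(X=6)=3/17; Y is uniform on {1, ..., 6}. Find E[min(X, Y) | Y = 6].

61/17

P(Y = 6) = 1/6.
Summing min(X,Y)·P(x,y) over outcomes with Y = 6 gives 61/102.
E[min(X, Y) | Y = 6] = (61/102) / (1/6) = 61/17.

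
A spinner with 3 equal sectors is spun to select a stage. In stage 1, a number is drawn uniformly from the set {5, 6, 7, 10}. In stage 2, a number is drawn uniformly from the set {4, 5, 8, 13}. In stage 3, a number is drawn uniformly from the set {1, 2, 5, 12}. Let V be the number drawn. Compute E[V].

13/2

E[V | stage 1] = (5+6+7+10)/4 = 7.
E[V | stage 2] = (4+5+8+13)/4 = 15/2.
E[V | stage 3] = (1+2+5+12)/4 = 5.
By the law of total expectation,
E[V] = (1/3)·(7) + (1/3)·(15/2) + (1/3)·(5) = 13/2.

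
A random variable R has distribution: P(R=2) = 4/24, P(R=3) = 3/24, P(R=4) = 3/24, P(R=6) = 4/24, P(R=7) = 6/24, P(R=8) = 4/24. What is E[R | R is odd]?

P(R is odd) = 3/8.
Σ over the event: 3·1/8 + 7·1/4 = 17/8.
E[R | R is odd] = (17/8) / (3/8) = 17/3.

17/3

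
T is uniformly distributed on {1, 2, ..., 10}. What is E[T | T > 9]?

10

Given T > 9, T is equally likely to be any of {10}.
E[T | T > 9] = (10) / 1 = 10.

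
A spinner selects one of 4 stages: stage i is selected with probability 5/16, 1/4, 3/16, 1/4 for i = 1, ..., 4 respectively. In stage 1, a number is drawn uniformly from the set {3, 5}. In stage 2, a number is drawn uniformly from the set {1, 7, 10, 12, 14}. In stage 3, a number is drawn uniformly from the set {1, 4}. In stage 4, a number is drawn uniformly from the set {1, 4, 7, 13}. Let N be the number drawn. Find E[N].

E[N | stage 1] = (3+5)/2 = 4.
E[N | stage 2] = (1+7+10+12+14)/5 = 44/5.
E[N | stage 3] = (1+4)/2 = 5/2.
E[N | stage 4] = (1+4+7+13)/4 = 25/4.
By the law of total expectation,
E[N] = (5/16)·(4) + (1/4)·(44/5) + (3/16)·(5/2) + (1/4)·(25/4) = 877/160.

877/160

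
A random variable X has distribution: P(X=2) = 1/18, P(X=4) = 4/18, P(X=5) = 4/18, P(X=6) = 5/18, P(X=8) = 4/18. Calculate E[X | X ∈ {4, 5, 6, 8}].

98/17

P(X ∈ {4, 5, 6, 8}) = 17/18.
Σ over the event: 4·2/9 + 5·2/9 + 6·5/18 + 8·2/9 = 49/9.
E[X | X ∈ {4, 5, 6, 8}] = (49/9) / (17/18) = 98/17.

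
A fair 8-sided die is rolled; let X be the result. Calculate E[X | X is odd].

4

Given X is odd, X is equally likely to be any of {1, 3, 5, 7}.
E[X | X is odd] = (1 + 3 + 5 + 7) / 4 = 4.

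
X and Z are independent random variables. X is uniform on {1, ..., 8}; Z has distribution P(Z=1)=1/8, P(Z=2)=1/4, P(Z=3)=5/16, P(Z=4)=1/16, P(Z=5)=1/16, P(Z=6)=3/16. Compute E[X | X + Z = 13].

P(X + Z = 13) = 1/32.
Summing X·P(x,y) over outcomes with X + Z = 13 gives 29/128.
E[X | X + Z = 13] = (29/128) / (1/32) = 29/4.

29/4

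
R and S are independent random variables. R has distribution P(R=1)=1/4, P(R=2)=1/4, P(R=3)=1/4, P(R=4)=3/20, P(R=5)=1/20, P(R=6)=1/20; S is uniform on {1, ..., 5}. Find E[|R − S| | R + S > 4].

131/70

P(R + S > 4) = 7/10.
Summing |R−S|·P(x,y) over outcomes with R + S > 4 gives 131/100.
E[|R − S| | R + S > 4] = (131/100) / (7/10) = 131/70.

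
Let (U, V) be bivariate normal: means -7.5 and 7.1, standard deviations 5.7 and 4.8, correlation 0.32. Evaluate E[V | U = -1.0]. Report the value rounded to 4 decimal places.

E[V | U=x] = μ_V + ρ(σ_V/σ_U)(x − μ_U) for jointly normal variables.
E[V | U=-1.0] = 7.1 + (0.32)·(4.8/5.7)·(-1.0 − (-7.5)) = 7.1 + (0.26947)·(6.5) = 8.8516.

8.8516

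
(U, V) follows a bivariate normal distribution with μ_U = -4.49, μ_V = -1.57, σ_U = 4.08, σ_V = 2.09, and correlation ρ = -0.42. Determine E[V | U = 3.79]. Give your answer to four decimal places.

For a bivariate normal, E[V | U=x] = μ_V + ρ·(σ_V/σ_U)·(x − μ_U).
E[V | U=3.79] = -1.57 + (-0.42)·(2.09/4.08)·(3.79 − (-4.49)) = -1.57 + (-0.21515)·(8.28) = -3.3514.

-3.3514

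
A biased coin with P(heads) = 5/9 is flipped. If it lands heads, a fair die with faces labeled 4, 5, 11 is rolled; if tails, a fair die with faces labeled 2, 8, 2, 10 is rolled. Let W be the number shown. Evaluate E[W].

E[W | heads] = (4+5+11)/3 = 20/3.
E[W | tails] = (2+8+2+10)/4 = 11/2.
E[W] = (5/9)·(20/3) + (4/9)·(11/2) = 166/27.

166/27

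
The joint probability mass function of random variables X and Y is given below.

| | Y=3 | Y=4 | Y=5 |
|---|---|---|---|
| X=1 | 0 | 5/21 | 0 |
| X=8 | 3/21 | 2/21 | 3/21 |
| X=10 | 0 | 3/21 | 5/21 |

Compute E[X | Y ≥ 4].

P(Y ≥ 4) = 6/7.
Summing X·P(X=x,Y=y) over the conditioning event gives 125/21.
E[X | Y ≥ 4] = (125/21) / (6/7) = 125/18.

125/18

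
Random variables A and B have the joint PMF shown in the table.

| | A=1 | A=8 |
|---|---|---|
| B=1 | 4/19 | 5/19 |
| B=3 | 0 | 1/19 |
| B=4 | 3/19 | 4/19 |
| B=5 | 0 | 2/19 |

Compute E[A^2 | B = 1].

P(B = 1) = 9/19.
Σ A^2·P over the event = 1·(4/19) + 64·(5/19) = 324/19.
E[A^2 | B = 1] = (324/19) / (9/19) = 36.

36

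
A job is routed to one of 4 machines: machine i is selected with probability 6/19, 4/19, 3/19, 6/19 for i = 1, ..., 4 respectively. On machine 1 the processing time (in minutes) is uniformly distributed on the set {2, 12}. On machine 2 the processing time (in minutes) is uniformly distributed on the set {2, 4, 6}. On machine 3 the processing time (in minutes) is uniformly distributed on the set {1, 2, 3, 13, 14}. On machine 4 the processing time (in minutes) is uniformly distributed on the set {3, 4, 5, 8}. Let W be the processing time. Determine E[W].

539/95

E[W | machine 1] = (2+12)/2 = 7.
E[W | machine 2] = (2+4+6)/3 = 4.
E[W | machine 3] = (1+2+3+13+14)/5 = 33/5.
E[W | machine 4] = (3+4+5+8)/4 = 5.
By the law of total expectation,
E[W] = (6/19)·(7) + (4/19)·(4) + (3/19)·(33/5) + (6/19)·(5) = 539/95.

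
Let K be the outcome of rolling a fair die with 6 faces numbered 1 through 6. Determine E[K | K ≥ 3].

Given K ≥ 3, K is equally likely to be any of {3, 4, 5, 6}.
E[K | K ≥ 3] = (3 + 4 + 5 + 6) / 4 = 9/2.

9/2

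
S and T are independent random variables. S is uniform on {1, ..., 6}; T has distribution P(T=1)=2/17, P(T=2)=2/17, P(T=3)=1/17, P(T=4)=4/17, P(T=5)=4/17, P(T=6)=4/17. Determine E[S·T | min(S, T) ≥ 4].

P(min(S, T) ≥ 4) = 6/17.
Summing ST·P(x,y) over outcomes with min(S, T) ≥ 4 gives 150/17.
E[S·T | min(S, T) ≥ 4] = (150/17) / (6/17) = 25.

25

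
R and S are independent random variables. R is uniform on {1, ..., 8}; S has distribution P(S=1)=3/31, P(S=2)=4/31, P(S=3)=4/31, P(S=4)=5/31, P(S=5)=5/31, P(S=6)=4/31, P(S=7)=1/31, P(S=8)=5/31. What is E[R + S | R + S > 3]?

2201/238

P(R + S > 3) = 119/124.
Summing (R+S)·P(x,y) over outcomes with R + S > 3 gives 71/8.
E[R + S | R + S > 3] = (71/8) / (119/124) = 2201/238.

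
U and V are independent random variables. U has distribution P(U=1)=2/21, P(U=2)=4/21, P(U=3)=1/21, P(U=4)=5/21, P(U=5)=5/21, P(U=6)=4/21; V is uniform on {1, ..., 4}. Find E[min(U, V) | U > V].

127/57

P(U > V) = 19/28.
Summing min(U,V)·P(x,y) over outcomes with U > V gives 127/84.
E[min(U, V) | U > V] = (127/84) / (19/28) = 127/57.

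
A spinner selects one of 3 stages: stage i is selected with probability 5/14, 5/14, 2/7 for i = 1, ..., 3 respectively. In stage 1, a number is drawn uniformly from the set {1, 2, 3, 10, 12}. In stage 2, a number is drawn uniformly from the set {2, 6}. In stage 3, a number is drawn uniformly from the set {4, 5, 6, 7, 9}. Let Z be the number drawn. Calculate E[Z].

26/5

E[Z | stage 1] = (1+2+3+10+12)/5 = 28/5.
E[Z | stage 2] = (2+6)/2 = 4.
E[Z | stage 3] = (4+5+6+7+9)/5 = 31/5.
By the law of total expectation,
E[Z] = (5/14)·(28/5) + (5/14)·(4) + (2/7)·(31/5) = 26/5.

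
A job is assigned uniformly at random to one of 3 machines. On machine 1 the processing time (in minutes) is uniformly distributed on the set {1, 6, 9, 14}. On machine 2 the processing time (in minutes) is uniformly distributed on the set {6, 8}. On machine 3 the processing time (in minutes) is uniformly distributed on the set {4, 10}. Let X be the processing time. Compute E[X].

43/6

E[X | machine 1] = (1+6+9+14)/4 = 15/2.
E[X | machine 2] = (6+8)/2 = 7.
E[X | machine 3] = (4+10)/2 = 7.
E[X] = (1/3)·(15/2) + (1/3)·(7) + (1/3)·(7) = 43/6.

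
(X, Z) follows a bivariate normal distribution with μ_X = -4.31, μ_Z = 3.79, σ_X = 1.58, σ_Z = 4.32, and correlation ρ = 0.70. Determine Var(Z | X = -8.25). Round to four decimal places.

Var(Z | X=x) = (1 − ρ²)·σ_Z².
Var(Z | X=-8.25) = (4.32)²·(1 − (0.70)²) = 18.6624·0.51 = 9.5178.

9.5178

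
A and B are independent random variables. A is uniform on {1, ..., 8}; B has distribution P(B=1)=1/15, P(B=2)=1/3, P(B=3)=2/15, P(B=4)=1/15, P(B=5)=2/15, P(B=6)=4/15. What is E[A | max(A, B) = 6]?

30/7

P(max(A, B) = 6) = 7/24.
Summing A·P(x,y) over outcomes with max(A, B) = 6 gives 5/4.
E[A | max(A, B) = 6] = (5/4) / (7/24) = 30/7.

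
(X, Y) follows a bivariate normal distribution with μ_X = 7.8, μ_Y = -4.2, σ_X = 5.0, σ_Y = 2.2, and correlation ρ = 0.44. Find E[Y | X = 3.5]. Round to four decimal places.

The regression of Y on X has slope ρ·σ_Y/σ_X and passes through (μ_X, μ_Y).
E[Y | X=3.5] = -4.2 + (0.44)·(2.2/5.0)·(3.5 − (7.8)) = -4.2 + (0.1936)·(-4.3) = -5.0325.

-5.0325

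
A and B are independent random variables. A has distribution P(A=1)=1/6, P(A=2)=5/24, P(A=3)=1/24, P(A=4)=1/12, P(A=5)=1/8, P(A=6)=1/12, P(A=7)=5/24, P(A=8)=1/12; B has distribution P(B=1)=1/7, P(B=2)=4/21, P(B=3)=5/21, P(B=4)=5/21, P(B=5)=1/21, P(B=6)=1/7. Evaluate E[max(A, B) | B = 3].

P(B = 3) = 5/21.
Summing max(A,B)·P(x,y) over outcomes with B = 3 gives 145/126.
E[max(A, B) | B = 3] = (145/126) / (5/21) = 29/6.

29/6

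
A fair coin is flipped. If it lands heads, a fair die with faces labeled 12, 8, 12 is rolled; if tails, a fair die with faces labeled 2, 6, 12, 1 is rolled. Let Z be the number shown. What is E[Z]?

191/24

E[Z | heads] = (12+8+12)/3 = 32/3.
E[Z | tails] = (2+6+12+1)/4 = 21/4.
By the law of total expectation,
E[Z] = (1/2)·(32/3) + (1/2)·(21/4) = 191/24.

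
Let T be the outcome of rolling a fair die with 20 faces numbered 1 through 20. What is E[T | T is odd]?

10

Given T is odd, T is equally likely to be any of {1, 3, 5, 7, 9, 11, 13, 15, 17, 19}.
E[T | T is odd] = (1 + 3 + 5 + 7 + 9 + 11 + 13 + 15 + 17 + 19) / 10 = 10.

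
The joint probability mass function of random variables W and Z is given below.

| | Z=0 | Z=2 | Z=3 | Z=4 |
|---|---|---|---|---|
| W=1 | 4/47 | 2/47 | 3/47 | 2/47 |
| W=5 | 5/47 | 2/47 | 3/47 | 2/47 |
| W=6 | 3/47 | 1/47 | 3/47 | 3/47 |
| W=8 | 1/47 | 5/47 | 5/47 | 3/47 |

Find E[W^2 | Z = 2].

P(Z = 2) = 10/47.
Σ W^2·P over the event = 1·(2/47) + 25·(2/47) + 36·(1/47) + 64·(5/47) = 408/47.
E[W^2 | Z = 2] = (408/47) / (10/47) = 204/5.

204/5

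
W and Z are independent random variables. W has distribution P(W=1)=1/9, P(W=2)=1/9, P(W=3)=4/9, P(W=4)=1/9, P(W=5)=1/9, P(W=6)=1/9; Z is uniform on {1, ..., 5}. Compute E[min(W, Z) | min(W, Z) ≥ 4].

P(min(W, Z) ≥ 4) = 2/15.
Summing min(W,Z)·P(x,y) over outcomes with min(W, Z) ≥ 4 gives 26/45.
E[min(W, Z) | min(W, Z) ≥ 4] = (26/45) / (2/15) = 13/3.

13/3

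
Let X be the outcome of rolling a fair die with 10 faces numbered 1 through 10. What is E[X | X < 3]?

Given X < 3, X is equally likely to be any of {1, 2}.
E[X | X < 3] = (1 + 2) / 2 = 3/2.

3/2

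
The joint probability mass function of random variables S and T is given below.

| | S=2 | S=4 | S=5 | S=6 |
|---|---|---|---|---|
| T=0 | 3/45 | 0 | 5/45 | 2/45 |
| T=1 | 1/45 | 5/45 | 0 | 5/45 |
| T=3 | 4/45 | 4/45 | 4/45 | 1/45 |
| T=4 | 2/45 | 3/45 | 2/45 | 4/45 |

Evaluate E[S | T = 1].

P(T = 1) = 11/45.
Σ S·P over the event = 2·(1/45) + 4·(5/45) + 6·(5/45) = 52/45.
E[S | T = 1] = (52/45) / (11/45) = 52/11.

52/11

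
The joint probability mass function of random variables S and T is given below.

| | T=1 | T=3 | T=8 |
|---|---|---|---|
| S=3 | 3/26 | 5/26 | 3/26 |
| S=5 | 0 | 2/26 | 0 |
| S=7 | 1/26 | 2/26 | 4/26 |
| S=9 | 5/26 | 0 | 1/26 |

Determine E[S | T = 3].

13/3

P(T = 3) = 9/26.
Summing S·P(S=x,T=y) over the conditioning event gives 3/2.
E[S | T = 3] = (3/2) / (9/26) = 13/3.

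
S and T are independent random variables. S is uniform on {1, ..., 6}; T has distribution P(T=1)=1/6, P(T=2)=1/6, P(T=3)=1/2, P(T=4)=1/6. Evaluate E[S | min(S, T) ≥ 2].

P(min(S, T) ≥ 2) = 25/36.
Summing S·P(x,y) over outcomes with min(S, T) ≥ 2 gives 25/9.
E[S | min(S, T) ≥ 2] = (25/9) / (25/36) = 4.

4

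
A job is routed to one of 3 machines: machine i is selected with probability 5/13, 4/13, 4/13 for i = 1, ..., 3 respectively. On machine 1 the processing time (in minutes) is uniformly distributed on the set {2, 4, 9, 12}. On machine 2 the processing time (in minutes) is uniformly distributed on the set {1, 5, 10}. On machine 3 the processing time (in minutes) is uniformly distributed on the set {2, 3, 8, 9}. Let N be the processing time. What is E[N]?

E[N | machine 1] = (2+4+9+12)/4 = 27/4.
E[N | machine 2] = (1+5+10)/3 = 16/3.
E[N | machine 3] = (2+3+8+9)/4 = 11/2.
E[N] = (5/13)·(27/4) + (4/13)·(16/3) + (4/13)·(11/2) = 925/156.

925/156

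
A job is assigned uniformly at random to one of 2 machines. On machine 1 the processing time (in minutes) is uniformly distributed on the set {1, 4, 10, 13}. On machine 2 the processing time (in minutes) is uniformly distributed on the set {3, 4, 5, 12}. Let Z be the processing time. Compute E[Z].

13/2

E[Z | machine 1] = (1+4+10+13)/4 = 7.
E[Z | machine 2] = (3+4+5+12)/4 = 6.
By the law of total expectation,
E[Z] = (1/2)·(7) + (1/2)·(6) = 13/2.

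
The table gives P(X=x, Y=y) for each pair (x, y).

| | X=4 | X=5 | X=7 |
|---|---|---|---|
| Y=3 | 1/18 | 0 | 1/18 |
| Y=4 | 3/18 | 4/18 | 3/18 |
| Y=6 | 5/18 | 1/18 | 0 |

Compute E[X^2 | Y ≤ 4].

P(Y ≤ 4) = 2/3.
Σ X^2·P over the event = 16·(1/18) + 16·(3/18) + 25·(4/18) + 49·(1/18) + 49·(3/18) = 20.
E[X^2 | Y ≤ 4] = (20) / (2/3) = 30.

30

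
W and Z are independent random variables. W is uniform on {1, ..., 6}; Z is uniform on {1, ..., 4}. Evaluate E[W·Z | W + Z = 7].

10

P(W + Z = 7) = 1/6.
Summing WZ·P(x,y) over outcomes with W + Z = 7 gives 5/3.
E[W·Z | W + Z = 7] = (5/3) / (1/6) = 10.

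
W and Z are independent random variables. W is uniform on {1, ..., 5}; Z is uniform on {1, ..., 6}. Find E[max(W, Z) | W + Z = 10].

11/2

P(W + Z = 10) = 1/15.
Summing max(W,Z)·P(x,y) over outcomes with W + Z = 10 gives 11/30.
E[max(W, Z) | W + Z = 10] = (11/30) / (1/15) = 11/2.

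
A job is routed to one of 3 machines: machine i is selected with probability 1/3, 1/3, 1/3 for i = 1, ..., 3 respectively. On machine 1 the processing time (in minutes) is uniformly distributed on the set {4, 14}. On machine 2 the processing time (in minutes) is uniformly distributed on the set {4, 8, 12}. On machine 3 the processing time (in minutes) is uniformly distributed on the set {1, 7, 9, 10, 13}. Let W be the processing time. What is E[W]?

E[W | machine 1] = (4+14)/2 = 9.
E[W | machine 2] = (4+8+12)/3 = 8.
E[W | machine 3] = (1+7+9+10+13)/5 = 8.
By the law of total expectation,
E[W] = (1/3)·(9) + (1/3)·(8) + (1/3)·(8) = 25/3.

25/3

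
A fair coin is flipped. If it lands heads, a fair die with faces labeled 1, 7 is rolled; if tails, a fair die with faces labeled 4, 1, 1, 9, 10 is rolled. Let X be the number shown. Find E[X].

E[X | heads] = (1+7)/2 = 4.
E[X | tails] = (4+1+1+9+10)/5 = 5.
By the law of total expectation,
E[X] = (1/2)·(4) + (1/2)·(5) = 9/2.

9/2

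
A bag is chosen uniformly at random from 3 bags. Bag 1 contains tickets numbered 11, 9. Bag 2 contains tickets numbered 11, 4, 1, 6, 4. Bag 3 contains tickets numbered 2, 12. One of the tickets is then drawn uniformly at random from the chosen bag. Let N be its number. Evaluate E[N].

37/5

E[N | bag 1] = (11+9)/2 = 10.
E[N | bag 2] = (11+4+1+6+4)/5 = 26/5.
E[N | bag 3] = (2+12)/2 = 7.
By the law of total expectation,
E[N] = (1/3)·(10) + (1/3)·(26/5) + (1/3)·(7) = 37/5.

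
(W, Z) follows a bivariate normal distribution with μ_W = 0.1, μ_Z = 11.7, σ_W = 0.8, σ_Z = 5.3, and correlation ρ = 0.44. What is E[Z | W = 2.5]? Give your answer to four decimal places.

18.6960

For a bivariate normal, E[Z | W=x] = μ_Z + ρ·(σ_Z/σ_W)·(x − μ_W).
E[Z | W=2.5] = 11.7 + (0.44)·(5.3/0.8)·(2.5 − (0.1)) = 11.7 + (2.915)·(2.4) = 18.6960.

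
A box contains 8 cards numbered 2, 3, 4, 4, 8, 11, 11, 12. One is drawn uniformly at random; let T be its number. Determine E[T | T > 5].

21/2

P(T > 5) = 1/2.
Σ over the event: 8·1/8 + 11·1/4 + 12·1/8 = 21/4.
E[T | T > 5] = (21/4) / (1/2) = 21/2.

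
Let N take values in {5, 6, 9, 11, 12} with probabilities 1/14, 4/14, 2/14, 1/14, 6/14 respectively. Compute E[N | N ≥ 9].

101/9

P(N ≥ 9) = 9/14.
Σ over the event: 9·1/7 + 11·1/14 + 12·3/7 = 101/14.
E[N | N ≥ 9] = (101/14) / (9/14) = 101/9.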